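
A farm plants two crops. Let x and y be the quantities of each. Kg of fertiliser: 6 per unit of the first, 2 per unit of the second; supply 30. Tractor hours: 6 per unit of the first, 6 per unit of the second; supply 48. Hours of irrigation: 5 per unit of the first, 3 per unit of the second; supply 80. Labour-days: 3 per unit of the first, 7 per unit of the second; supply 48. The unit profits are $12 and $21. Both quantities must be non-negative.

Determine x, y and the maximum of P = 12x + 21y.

x = 2, y = 6, maximum P = 150

Vertices and P = 12x + 21y:
  (0, 0) → P = 0
  (0, 48/7) → P = 144
  (5, 0) → P = 60
  (7/2, 9/2) → P = 273/2
  (2, 6) → P = 150

The optimum lies where 6x + 6y = 48 and 3x + 7y = 48.
Solving simultaneously gives x = 2, y = 6.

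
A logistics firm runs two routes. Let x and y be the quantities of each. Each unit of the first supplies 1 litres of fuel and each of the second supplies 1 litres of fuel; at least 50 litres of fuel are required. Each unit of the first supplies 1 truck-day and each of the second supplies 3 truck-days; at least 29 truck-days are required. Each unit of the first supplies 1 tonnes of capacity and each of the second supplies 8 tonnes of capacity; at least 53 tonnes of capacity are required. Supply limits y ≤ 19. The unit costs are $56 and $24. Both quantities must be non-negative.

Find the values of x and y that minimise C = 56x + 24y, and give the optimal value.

x = 31, y = 19, minimum C = 2192

Extreme points and C = 56x + 24y:
  (53, 0) → C = 2968
  (347/7, 3/7) → C = 19504/7
  (31, 19) → C = 2192
The feasible region is unbounded (it extends along (1, 0)), but C strictly increases along every unbounded feasible direction, so there is no improving ray and the minimum is attained at a vertex.

The optimum lies where x + y = 50 and y = 19.
Solving simultaneously gives x = 31, y = 19.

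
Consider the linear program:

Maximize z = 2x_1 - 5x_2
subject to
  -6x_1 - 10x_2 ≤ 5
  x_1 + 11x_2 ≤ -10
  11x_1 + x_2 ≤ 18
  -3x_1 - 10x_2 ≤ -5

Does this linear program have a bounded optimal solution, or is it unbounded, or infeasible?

infeasible

The boundaries -6x_1 - 10x_2 = 5 and x_1 + 11x_2 = -10 meet at (45/56, -55/56), but that point violates -3x_1 - 10x_2 ≤ -5. Every candidate vertex is excluded by some other constraint, so the feasible region is empty.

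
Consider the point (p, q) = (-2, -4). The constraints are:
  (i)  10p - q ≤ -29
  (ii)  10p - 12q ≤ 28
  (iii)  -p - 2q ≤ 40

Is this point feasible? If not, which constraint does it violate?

not feasible — violates (i)

Constraint (i): 10p - q = -16, which is not ≤ -29. All other constraints are satisfied.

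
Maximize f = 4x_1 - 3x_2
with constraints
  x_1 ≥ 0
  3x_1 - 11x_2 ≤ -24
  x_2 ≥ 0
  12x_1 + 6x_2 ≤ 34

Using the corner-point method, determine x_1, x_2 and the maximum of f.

x_1 = 23/15, x_2 = 13/5, maximum f = -5/3

Extreme points and f = 4x_1 - 3x_2:
  (0, 24/11) → f = -72/11
  (0, 17/3) → f = -17
  (23/15, 13/5) → f = -5/3

The binding constraints are 3x_1 - 11x_2 = -24 and 12x_1 + 6x_2 = 34.
Solving simultaneously gives x_1 = 23/15, x_2 = 13/5.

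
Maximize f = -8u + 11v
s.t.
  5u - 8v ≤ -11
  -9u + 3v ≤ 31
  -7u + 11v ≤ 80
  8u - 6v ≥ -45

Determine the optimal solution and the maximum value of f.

u = -15/46, v = 325/46, maximum f = 3695/46

The feasible region is unbounded (it extends along (11, 7), (8, 5)), but f strictly decreases along every unbounded feasible direction, so there is no improving ray and the maximum is attained at a vertex.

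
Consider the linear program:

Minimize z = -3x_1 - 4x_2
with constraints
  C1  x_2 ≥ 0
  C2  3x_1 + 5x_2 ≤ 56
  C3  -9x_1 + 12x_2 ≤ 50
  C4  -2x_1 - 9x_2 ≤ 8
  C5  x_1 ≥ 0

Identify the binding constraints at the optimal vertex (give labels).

C1 and C2

Vertices and z = -3x_1 - 4x_2:
  (56/3, 0) → z = -56
  (0, 0) → z = 0
  (422/81, 218/27) → z = -1294/27
  (0, 25/6) → z = -50/3

The minimum is at (56/3, 0). Substituting into each constraint, equality holds for C1 and C2; the remaining constraints have slack.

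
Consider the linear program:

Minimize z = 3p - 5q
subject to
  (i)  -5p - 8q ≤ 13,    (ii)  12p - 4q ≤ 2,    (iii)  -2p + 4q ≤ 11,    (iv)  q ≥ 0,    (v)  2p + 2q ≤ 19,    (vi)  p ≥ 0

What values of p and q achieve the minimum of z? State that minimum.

p = 0, q = 11/4, minimum z = -55/4

Corner points and z = 3p - 5q:
  (13/10, 17/5) → z = -131/10
  (1/6, 0) → z = 1/2
  (0, 11/4) → z = -55/4
  (0, 0) → z = 0

The optimum lies where -2p + 4q = 11 and p = 0.
Solving simultaneously gives p = 0, q = 11/4.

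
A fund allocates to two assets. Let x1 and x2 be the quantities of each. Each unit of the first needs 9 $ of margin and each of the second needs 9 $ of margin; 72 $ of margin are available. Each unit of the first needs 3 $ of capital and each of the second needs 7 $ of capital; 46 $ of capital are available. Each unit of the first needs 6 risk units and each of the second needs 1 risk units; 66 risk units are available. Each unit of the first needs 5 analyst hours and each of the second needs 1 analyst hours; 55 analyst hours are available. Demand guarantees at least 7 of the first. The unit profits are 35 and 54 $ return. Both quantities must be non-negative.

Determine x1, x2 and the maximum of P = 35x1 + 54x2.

x1 = 7, x2 = 1, maximum P = 299

Feasible corners and P = 35x1 + 54x2:
  (8, 0) → P = 280
  (7, 0) → P = 245
  (7, 1) → P = 299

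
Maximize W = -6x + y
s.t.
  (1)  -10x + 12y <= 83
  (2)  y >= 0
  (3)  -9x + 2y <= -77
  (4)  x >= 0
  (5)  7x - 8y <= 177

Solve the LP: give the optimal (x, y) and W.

Feasible corners and W = -6x + y:
  (545/44, 1517/88) → W = -5023/88
  (697, 2351/4) → W = -14377/4
  (77/9, 0) → W = -154/3
  (177/7, 0) → W = -1062/7

x = 77/9, y = 0, maximum W = -154/3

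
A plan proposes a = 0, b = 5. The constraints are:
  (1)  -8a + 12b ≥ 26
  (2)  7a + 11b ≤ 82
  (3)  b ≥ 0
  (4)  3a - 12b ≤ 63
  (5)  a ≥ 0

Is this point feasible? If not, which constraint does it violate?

feasible

(1): 60 ≥ 26 ✓
(2): 55 ≤ 82 ✓
(3): 5 ≥ 0 ✓
(4): -60 ≤ 63 ✓
(5): 0 ≥ 0 ✓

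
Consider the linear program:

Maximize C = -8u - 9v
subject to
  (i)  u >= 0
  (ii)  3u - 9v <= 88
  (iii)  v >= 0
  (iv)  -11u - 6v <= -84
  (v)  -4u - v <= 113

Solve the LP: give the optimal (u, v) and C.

Vertices and C = -8u - 9v:
  (0, 14) → C = -126
  (88/3, 0) → C = -704/3
  (84/11, 0) → C = -672/11
The feasible region is unbounded (it extends along (0, 1), (3, 1)), but C strictly decreases along every unbounded feasible direction, so there is no improving ray and the maximum is attained at a vertex.

The binding constraints are v = 0 and -11u - 6v = -84.
Solving simultaneously gives u = 84/11, v = 0.

u = 84/11, v = 0, maximum C = -672/11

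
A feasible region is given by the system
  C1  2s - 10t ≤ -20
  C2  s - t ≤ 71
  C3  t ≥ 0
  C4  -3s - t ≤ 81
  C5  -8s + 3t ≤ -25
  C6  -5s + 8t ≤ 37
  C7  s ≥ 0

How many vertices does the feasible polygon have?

Of the 21 pairwise boundary intersections, those satisfying every inequality are:
  (365/4, 81/4)
  (155/37, 105/37)
  (605/3, 392/3)
  (311/49, 421/49)

4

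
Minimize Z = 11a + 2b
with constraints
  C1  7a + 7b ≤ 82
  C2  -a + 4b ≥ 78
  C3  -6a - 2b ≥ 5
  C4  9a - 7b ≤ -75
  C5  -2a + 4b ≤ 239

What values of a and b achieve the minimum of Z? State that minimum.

Extreme points and Z = 11a + 2b:
  (-199/28, 527/28) → Z = -1135/28
  (-1345/42, 1837/42) → Z = -3707/14
  (-88/13, 463/26) → Z = -505/13
  (-161, -83/4) → Z = -3625/2

The binding constraints are -a + 4b = 78 and -2a + 4b = 239.
Solving simultaneously gives a = -161, b = -83/4.

a = -161, b = -83/4, minimum Z = -3625/2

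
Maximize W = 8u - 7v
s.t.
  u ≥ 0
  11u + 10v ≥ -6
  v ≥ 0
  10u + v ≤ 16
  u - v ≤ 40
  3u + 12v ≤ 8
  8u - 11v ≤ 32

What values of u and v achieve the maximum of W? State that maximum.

Extreme points and W = 8u - 7v:
  (0, 0) → W = 0
  (0, 2/3) → W = -14/3
  (8/5, 0) → W = 64/5
  (184/117, 32/117) → W = 32/3

The binding constraints are v = 0 and 10u + v = 16.
Solving simultaneously gives u = 8/5, v = 0.

u = 8/5, v = 0, maximum W = 64/5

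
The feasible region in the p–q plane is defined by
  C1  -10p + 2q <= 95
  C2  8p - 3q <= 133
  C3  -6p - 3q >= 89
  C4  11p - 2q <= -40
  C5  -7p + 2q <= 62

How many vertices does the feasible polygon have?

4

Of the 10 pairwise boundary intersections, those satisfying every inequality are:
  (-551/14, -1045/7)
  (-463/42, -160/21)
  (-386/17, -1783/17)
  (-298/45, -739/45)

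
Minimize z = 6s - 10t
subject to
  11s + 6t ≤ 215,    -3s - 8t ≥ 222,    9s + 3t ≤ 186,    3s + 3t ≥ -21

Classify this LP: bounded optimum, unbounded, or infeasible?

bounded optimum

Feasible corners and z = 6s - 10t:
  (718/21, -284/7) → z = 4276/7
  (166/5, -201/5) → z = 3006/5
  (69/2, -83/2) → z = 622
The feasible region has finitely many vertices and no improving ray; the minimum is 3006/5 at (166/5, -201/5).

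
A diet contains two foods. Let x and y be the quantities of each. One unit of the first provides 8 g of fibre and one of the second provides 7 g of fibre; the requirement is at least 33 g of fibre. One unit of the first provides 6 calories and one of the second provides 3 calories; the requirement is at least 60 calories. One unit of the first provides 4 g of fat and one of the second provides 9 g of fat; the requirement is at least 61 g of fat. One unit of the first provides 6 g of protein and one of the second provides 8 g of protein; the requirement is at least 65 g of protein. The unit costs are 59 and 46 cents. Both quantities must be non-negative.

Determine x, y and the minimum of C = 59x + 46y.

Feasible corners and C = 59x + 46y:
  (0, 20) → C = 920
  (61/4, 0) → C = 3599/4
  (17/2, 3) → C = 1279/2
The feasible region is unbounded (it extends along (0, 1), (1, 0)), but C strictly increases along every unbounded feasible direction, so there is no improving ray and the minimum is attained at a vertex.

x = 17/2, y = 3, minimum C = 1279/2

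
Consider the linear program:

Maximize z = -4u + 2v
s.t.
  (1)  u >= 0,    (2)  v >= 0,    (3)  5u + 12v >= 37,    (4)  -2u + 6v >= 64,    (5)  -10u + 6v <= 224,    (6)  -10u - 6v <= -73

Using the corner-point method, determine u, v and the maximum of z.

u = 0, v = 112/3, maximum z = 224/3

The feasible region is unbounded (it extends along (3, 1), (3, 5)), but z strictly decreases along every unbounded feasible direction, so there is no improving ray and the maximum is attained at a vertex.

At the optimal vertex, u = 0 and -10u + 6v = 224.
Solving simultaneously gives u = 0, v = 112/3.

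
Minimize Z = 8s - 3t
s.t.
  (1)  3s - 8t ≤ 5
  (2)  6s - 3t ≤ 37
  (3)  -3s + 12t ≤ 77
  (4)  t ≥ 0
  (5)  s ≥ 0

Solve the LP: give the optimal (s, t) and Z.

Vertices and Z = 8s - 3t:
  (281/39, 27/13) → Z = 2005/39
  (5/3, 0) → Z = 40/3
  (75/7, 191/21) → Z = 409/7
  (0, 77/12) → Z = -77/4
  (0, 0) → Z = 0

The optimum lies where -3s + 12t = 77 and s = 0.
Solving simultaneously gives s = 0, t = 77/12.

s = 0, t = 77/12, minimum Z = -77/4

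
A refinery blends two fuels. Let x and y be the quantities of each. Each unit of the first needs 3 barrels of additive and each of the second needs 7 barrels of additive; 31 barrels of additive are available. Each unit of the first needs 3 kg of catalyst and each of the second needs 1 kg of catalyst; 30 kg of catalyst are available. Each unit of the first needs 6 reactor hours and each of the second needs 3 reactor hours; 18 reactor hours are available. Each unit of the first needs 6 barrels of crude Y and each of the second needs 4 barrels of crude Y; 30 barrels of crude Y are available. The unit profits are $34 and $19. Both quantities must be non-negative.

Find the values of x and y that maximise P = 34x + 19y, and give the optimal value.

Vertices and P = 34x + 19y:
  (0, 0) → P = 0
  (0, 31/7) → P = 589/7
  (3, 0) → P = 102
  (1, 4) → P = 110

x = 1, y = 4, maximum P = 110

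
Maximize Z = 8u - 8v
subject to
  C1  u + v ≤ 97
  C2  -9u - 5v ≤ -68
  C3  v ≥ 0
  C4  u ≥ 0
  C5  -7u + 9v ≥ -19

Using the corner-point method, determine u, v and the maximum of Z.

u = 223/4, v = 165/4, maximum Z = 116

The binding constraints are u + v = 97 and -7u + 9v = -19.
Solving simultaneously gives u = 223/4, v = 165/4.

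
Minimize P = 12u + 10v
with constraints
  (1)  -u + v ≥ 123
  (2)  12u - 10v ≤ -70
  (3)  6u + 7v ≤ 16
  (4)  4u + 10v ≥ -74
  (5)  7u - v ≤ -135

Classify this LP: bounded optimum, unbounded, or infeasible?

unbounded

From the feasible point (-65, 58), moving in the direction (-7, 6) keeps every constraint satisfied while P decreases without bound.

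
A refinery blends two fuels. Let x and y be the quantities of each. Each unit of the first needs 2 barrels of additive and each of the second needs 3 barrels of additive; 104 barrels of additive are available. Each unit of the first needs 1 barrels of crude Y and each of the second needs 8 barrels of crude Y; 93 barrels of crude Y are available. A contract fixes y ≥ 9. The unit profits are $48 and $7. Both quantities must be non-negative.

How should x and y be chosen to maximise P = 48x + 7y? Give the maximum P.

Extreme points and P = 48x + 7y:
  (0, 93/8) → P = 651/8
  (0, 9) → P = 63
  (21, 9) → P = 1071

The optimum lies where x + 8y = 93 and y = 9.
Solving simultaneously gives x = 21, y = 9.

x = 21, y = 9, maximum P = 1071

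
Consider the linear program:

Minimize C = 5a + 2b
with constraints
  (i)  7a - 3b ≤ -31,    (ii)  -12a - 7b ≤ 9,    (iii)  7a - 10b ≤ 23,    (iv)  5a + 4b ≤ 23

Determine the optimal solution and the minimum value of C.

Extreme points and C = 5a + 2b:
  (-244/85, 309/85) → C = -602/85
  (-55/43, 316/43) → C = 357/43
  (-197/13, 321/13) → C = -343/13

The binding constraints are -12a - 7b = 9 and 5a + 4b = 23.
Solving simultaneously gives a = -197/13, b = 321/13.

a = -197/13, b = 321/13, minimum C = -343/13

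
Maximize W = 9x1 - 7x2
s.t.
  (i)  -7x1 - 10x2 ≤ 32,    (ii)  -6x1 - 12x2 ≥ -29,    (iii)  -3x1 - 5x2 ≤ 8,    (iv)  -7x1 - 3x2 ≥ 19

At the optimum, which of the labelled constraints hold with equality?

Vertices and W = 9x1 - 7x2:
  (-337/12, 395/24) → W = -8831/24
  (-16, 8) → W = -200
  (-105/22, 317/66) → W = -2527/33
  (-71/26, 1/26) → W = -323/13

The maximum is at (-71/26, 1/26). Substituting into each constraint, equality holds for (iii) and (iv); the remaining constraints have slack.

(iii) and (iv)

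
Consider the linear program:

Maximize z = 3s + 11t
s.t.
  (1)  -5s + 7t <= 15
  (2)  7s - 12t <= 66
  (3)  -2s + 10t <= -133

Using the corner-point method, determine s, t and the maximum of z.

s = -468/23, t = -799/46, maximum z = -11597/46

Vertices and z = 3s + 11t:
  (-642/11, -435/11) → z = -6711/11
  (-1081/36, -695/36) → z = -2722/9
  (-468/23, -799/46) → z = -11597/46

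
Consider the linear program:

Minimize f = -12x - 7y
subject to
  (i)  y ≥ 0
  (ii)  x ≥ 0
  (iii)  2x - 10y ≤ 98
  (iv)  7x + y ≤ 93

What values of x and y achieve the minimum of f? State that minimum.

x = 0, y = 93, minimum f = -651

Vertices and f = -12x - 7y:
  (0, 0) → f = 0
  (93/7, 0) → f = -1116/7
  (0, 93) → f = -651

At the optimal vertex, x = 0 and 7x + y = 93.
Solving simultaneously gives x = 0, y = 93.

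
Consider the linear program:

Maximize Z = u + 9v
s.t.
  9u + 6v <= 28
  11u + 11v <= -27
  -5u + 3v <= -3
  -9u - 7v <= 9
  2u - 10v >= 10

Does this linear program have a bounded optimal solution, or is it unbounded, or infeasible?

bounded optimum

Extreme points and Z = u + 9v:
  (470/33, -551/33) → Z = -4489/33
  (250/9, -37) → Z = -2747/9
  (45/11, -72/11) → Z = -603/11
The feasible region has finitely many vertices and no improving ray; the maximum is -603/11 at (45/11, -72/11).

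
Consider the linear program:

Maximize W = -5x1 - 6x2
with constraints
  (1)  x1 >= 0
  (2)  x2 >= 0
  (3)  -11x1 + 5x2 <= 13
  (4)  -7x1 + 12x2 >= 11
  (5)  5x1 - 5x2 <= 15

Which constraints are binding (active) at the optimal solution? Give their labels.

Vertices and W = -5x1 - 6x2:
  (0, 13/5) → W = -78/5
  (0, 11/12) → W = -11/2
  (47/5, 32/5) → W = -427/5
The feasible region is unbounded (it extends along (5, 11), (1, 1)), but W strictly decreases along every unbounded feasible direction, so there is no improving ray and the maximum is attained at a vertex.

The maximum is at (0, 11/12). Substituting into each constraint, equality holds for (1) and (4); the remaining constraints have slack.

(1) and (4)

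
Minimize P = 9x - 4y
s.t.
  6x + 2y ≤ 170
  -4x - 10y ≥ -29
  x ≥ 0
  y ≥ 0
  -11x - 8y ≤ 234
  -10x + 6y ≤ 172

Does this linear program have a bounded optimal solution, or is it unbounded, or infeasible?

bounded optimum

Vertices and P = 9x - 4y:
  (0, 29/10) → P = -58/5
  (29/4, 0) → P = 261/4
  (0, 0) → P = 0
The feasible region has finitely many vertices and no improving ray; the minimum is -58/5 at (0, 29/10).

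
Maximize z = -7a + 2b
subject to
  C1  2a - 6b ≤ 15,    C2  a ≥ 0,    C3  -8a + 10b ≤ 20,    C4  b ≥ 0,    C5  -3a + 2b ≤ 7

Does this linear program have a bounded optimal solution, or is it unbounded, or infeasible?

bounded optimum

Vertices and z = -7a + 2b:
  (15/2, 0) → z = -105/2
  (0, 2) → z = 4
  (0, 0) → z = 0
The feasible region has finitely many vertices and no improving ray; the maximum is 4 at (0, 2).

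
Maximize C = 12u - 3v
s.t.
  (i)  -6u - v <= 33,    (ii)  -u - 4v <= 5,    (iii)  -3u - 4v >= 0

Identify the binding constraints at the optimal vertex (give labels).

Extreme points and C = 12u - 3v:
  (-127/23, 3/23) → C = -1533/23
  (-44/7, 33/7) → C = -627/7
  (5/2, -15/8) → C = 285/8

The maximum is at (5/2, -15/8). Substituting into each constraint, equality holds for (ii) and (iii); the remaining constraints have slack.

(ii) and (iii)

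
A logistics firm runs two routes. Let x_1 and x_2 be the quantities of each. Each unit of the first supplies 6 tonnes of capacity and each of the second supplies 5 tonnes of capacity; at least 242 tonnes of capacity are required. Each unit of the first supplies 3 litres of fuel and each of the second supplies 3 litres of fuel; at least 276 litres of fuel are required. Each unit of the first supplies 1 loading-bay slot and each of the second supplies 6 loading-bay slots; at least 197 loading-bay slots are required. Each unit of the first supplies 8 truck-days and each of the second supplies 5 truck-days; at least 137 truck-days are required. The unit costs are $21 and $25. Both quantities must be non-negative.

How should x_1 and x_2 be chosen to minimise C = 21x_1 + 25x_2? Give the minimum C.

Corner points and C = 21x_1 + 25x_2:
  (0, 92) → C = 2300
  (197, 0) → C = 4137
  (71, 21) → C = 2016
The feasible region is unbounded (it extends along (0, 1), (1, 0)), but C strictly increases along every unbounded feasible direction, so there is no improving ray and the minimum is attained at a vertex.

At the optimal vertex, 3x_1 + 3x_2 = 276 and x_1 + 6x_2 = 197.
Solving simultaneously gives x_1 = 71, x_2 = 21.

x_1 = 71, x_2 = 21, minimum C = 2016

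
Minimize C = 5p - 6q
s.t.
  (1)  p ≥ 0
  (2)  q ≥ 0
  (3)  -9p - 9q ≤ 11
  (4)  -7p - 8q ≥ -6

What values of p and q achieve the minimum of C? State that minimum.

Vertices and C = 5p - 6q:
  (0, 0) → C = 0
  (0, 3/4) → C = -9/2
  (6/7, 0) → C = 30/7

p = 0, q = 3/4, minimum C = -9/2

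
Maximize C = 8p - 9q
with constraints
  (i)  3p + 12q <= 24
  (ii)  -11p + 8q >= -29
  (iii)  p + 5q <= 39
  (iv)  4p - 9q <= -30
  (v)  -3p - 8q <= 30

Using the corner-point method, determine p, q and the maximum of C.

p = -48/25, q = 62/25, maximum C = -942/25

Vertices and C = 8p - 9q:
  (-48/25, 62/25) → C = -942/25
  (-46, 27/2) → C = -979/2
  (-510/59, -30/59) → C = -3810/59

The optimum lies where 3p + 12q = 24 and 4p - 9q = -30.
Solving simultaneously gives p = -48/25, q = 62/25.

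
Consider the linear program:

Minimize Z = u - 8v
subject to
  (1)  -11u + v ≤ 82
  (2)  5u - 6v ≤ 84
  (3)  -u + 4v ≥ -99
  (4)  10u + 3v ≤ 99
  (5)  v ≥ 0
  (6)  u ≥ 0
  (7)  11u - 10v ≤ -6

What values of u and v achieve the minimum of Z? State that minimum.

Corner points and Z = u - 8v:
  (0, 33) → Z = -264
  (972/133, 1149/133) → Z = -8220/133
  (0, 3/5) → Z = -24/5

u = 0, v = 33, minimum Z = -264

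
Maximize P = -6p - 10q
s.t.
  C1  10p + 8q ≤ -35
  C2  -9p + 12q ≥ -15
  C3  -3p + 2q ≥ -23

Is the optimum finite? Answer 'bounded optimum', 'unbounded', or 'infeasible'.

From the feasible point (-25/16, -155/64), moving in the direction (-12, -9) keeps every constraint satisfied while P increases without bound.

unbounded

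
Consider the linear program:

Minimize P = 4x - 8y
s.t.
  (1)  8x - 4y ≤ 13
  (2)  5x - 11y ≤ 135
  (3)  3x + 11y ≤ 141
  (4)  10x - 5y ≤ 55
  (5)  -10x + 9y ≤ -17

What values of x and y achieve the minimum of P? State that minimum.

Feasible corners and P = 4x - 8y:
  (-397/68, -1015/68) → P = 1633/17
  (49/32, -3/16) → P = 61/8
  (-1028/65, -253/13) → P = 6008/65

x = 49/32, y = -3/16, minimum P = 61/8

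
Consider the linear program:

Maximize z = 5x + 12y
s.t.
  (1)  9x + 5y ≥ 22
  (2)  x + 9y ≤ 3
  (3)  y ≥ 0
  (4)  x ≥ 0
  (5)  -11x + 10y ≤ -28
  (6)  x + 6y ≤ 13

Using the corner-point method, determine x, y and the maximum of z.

Vertices and z = 5x + 12y:
  (3, 0) → z = 15
  (282/109, 5/109) → z = 1470/109
  (28/11, 0) → z = 140/11

The optimum lies where x + 9y = 3 and y = 0.
Solving simultaneously gives x = 3, y = 0.

x = 3, y = 0, maximum z = 15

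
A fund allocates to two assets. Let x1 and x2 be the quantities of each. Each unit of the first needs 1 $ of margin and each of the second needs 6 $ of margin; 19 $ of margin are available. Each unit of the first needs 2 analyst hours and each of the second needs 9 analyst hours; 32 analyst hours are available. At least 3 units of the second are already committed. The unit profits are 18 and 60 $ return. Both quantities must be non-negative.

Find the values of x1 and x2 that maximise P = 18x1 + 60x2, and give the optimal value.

x1 = 1, x2 = 3, maximum P = 198

Corner points and P = 18x1 + 60x2:
  (0, 19/6) → P = 190
  (0, 3) → P = 180
  (1, 3) → P = 198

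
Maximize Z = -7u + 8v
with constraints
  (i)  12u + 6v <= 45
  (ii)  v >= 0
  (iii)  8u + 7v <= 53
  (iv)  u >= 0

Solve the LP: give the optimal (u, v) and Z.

u = 0, v = 15/2, maximum Z = 60

Corner points and Z = -7u + 8v:
  (15/4, 0) → Z = -105/4
  (0, 15/2) → Z = 60
  (0, 0) → Z = 0

The optimum lies where 12u + 6v = 45 and u = 0.
Solving simultaneously gives u = 0, v = 15/2.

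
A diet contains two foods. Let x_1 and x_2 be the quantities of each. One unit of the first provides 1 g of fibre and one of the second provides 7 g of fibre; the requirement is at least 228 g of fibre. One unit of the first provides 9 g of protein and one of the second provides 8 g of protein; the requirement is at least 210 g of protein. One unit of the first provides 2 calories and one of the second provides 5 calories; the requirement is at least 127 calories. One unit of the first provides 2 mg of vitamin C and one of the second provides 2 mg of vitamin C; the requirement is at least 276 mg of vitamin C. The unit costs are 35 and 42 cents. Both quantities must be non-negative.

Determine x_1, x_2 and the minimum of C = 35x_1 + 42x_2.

x_1 = 123, x_2 = 15, minimum C = 4935

Vertices and C = 35x_1 + 42x_2:
  (0, 138) → C = 5796
  (228, 0) → C = 7980
  (123, 15) → C = 4935
The feasible region is unbounded (it extends along (0, 1), (1, 0)), but C strictly increases along every unbounded feasible direction, so there is no improving ray and the minimum is attained at a vertex.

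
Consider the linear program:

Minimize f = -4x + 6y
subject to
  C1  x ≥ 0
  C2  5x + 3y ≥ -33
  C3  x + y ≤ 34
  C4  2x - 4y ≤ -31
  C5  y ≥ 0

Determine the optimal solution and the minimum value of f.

Vertices and f = -4x + 6y:
  (0, 34) → f = 204
  (0, 31/4) → f = 93/2
  (35/2, 33/2) → f = 29

x = 35/2, y = 33/2, minimum f = 29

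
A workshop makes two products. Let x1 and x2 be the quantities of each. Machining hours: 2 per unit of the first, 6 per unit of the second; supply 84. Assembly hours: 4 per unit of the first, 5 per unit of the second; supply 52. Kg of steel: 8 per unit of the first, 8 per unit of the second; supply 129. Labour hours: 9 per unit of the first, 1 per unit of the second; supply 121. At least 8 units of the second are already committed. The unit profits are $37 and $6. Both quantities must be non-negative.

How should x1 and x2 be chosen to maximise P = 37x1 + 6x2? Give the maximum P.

x1 = 3, x2 = 8, maximum P = 159

Vertices and P = 37x1 + 6x2:
  (0, 52/5) → P = 312/5
  (0, 8) → P = 48
  (3, 8) → P = 159

The binding constraints are 4x1 + 5x2 = 52 and x2 = 8.
Solving simultaneously gives x1 = 3, x2 = 8.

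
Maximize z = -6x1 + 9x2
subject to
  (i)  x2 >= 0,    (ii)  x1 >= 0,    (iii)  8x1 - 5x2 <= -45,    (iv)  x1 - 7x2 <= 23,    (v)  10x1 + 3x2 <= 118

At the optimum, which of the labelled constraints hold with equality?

(ii) and (v)

Feasible corners and z = -6x1 + 9x2:
  (0, 9) → z = 81
  (0, 118/3) → z = 354
  (455/74, 697/37) → z = 4908/37

The maximum is at (0, 118/3). Substituting into each constraint, equality holds for (ii) and (v); the remaining constraints have slack.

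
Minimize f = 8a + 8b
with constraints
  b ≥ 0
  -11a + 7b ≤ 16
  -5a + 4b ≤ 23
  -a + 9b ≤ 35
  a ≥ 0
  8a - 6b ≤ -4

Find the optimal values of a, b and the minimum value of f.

Extreme points and f = 8a + 8b:
  (101/92, 369/92) → f = 940/23
  (0, 16/7) → f = 128/7
  (29/11, 46/11) → f = 600/11
  (0, 2/3) → f = 16/3

a = 0, b = 2/3, minimum f = 16/3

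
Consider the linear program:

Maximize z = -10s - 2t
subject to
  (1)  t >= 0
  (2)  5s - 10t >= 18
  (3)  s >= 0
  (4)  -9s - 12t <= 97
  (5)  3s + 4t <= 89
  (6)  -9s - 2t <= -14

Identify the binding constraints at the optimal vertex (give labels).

(1) and (2)

Corner points and z = -10s - 2t:
  (18/5, 0) → z = -36
  (89/3, 0) → z = -890/3
  (481/25, 391/50) → z = -5201/25

The maximum is at (18/5, 0). Substituting into each constraint, equality holds for (1) and (2); the remaining constraints have slack.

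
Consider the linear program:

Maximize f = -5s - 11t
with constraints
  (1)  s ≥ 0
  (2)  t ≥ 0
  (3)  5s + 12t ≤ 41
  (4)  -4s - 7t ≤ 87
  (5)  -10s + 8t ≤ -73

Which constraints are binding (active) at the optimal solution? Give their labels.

Extreme points and f = -5s - 11t:
  (41/5, 0) → f = -41
  (73/10, 0) → f = -73/2
  (301/40, 9/32) → f = -1303/32

The maximum is at (73/10, 0). Substituting into each constraint, equality holds for (2) and (5); the remaining constraints have slack.

(2) and (5)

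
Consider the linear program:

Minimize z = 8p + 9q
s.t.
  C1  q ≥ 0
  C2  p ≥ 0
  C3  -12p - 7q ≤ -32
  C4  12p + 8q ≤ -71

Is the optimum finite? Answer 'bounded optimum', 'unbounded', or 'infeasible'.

infeasible

The boundaries q = 0 and -12p - 7q = -32 meet at (8/3, 0), but that point violates 12p + 8q ≤ -71. Every candidate vertex is excluded by some other constraint, so the feasible region is empty.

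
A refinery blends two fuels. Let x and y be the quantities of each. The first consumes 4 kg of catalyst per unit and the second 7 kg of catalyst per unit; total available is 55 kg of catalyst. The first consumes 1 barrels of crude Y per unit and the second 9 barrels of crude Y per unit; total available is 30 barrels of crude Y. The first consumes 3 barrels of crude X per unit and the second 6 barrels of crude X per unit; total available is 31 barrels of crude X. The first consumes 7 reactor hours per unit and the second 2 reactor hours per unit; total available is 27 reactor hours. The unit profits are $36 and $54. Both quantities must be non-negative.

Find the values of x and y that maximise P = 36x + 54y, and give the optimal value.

x = 3, y = 3, maximum P = 270

Corner points and P = 36x + 54y:
  (0, 0) → P = 0
  (0, 10/3) → P = 180
  (27/7, 0) → P = 972/7
  (3, 3) → P = 270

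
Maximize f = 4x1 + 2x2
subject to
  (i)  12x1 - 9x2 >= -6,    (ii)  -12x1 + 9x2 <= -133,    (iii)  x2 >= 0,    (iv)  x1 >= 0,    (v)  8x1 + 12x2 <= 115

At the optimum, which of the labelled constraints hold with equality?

(iii) and (v)

Feasible corners and f = 4x1 + 2x2:
  (133/12, 0) → f = 133/3
  (877/72, 79/54) → f = 2789/54
  (115/8, 0) → f = 115/2

The maximum is at (115/8, 0). Substituting into each constraint, equality holds for (iii) and (v); the remaining constraints have slack.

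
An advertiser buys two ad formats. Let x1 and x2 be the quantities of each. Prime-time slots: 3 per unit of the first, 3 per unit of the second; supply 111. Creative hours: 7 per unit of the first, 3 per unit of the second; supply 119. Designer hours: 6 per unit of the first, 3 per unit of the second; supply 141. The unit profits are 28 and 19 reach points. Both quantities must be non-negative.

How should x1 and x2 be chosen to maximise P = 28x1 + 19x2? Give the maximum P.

x1 = 2, x2 = 35, maximum P = 721

Extreme points and P = 28x1 + 19x2:
  (0, 0) → P = 0
  (0, 37) → P = 703
  (17, 0) → P = 476
  (2, 35) → P = 721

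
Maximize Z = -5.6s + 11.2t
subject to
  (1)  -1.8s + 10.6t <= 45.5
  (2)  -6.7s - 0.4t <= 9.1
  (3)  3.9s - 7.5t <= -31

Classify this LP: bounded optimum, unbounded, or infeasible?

Feasible corners and Z = -5.6s + 11.2t:
  (-5733/3587, 28847/7174) → Z = 193648/3587
  (1265/2784, 4055/928) → Z = 32291/696
  (-8065/5181, 17221/5181) → Z = 396732/8635
The feasible region has finitely many vertices and no improving ray; the maximum is 193648/3587 at (-5733/3587, 28847/7174).

bounded optimum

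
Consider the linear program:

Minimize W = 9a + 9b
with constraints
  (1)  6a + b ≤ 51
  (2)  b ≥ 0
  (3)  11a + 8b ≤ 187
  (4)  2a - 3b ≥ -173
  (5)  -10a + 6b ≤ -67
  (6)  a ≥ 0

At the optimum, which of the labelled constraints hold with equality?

(2) and (5)

Vertices and W = 9a + 9b:
  (17/2, 0) → W = 153/2
  (373/46, 54/23) → W = 4329/46
  (67/10, 0) → W = 603/10

The minimum is at (67/10, 0). Substituting into each constraint, equality holds for (2) and (5); the remaining constraints have slack.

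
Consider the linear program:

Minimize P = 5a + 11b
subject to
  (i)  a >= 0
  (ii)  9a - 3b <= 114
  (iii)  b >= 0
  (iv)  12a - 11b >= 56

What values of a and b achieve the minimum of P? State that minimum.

a = 14/3, b = 0, minimum P = 70/3

Corner points and P = 5a + 11b:
  (38/3, 0) → P = 190/3
  (362/21, 96/7) → P = 4978/21
  (14/3, 0) → P = 70/3

At the optimal vertex, b = 0 and 12a - 11b = 56.
Solving simultaneously gives a = 14/3, b = 0.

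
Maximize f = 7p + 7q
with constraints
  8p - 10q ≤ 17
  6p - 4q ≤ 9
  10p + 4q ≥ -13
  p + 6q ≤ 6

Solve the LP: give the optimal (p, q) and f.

Corner points and f = 7p + 7q:
  (11/14, -15/14) → f = -2
  (-31/66, -137/66) → f = -196/11
  (39/20, 27/40) → f = 147/8
  (-51/28, 73/56) → f = -29/8

The optimum lies where 6p - 4q = 9 and p + 6q = 6.
Solving simultaneously gives p = 39/20, q = 27/40.

p = 39/20, q = 27/40, maximum f = 147/8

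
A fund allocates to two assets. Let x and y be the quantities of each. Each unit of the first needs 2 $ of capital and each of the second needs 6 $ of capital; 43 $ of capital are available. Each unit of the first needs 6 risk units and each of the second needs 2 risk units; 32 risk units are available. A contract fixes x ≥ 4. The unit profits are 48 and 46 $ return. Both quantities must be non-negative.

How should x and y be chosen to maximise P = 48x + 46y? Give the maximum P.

x = 4, y = 4, maximum P = 376

Corner points and P = 48x + 46y:
  (16/3, 0) → P = 256
  (4, 0) → P = 192
  (4, 4) → P = 376

The optimum lies where 6x + 2y = 32 and x = 4.
Solving simultaneously gives x = 4, y = 4.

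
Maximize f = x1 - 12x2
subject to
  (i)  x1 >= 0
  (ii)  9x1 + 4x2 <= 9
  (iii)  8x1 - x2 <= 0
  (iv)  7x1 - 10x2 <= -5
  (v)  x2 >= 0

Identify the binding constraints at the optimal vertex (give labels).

Corner points and f = x1 - 12x2:
  (0, 9/4) → f = -27
  (0, 1/2) → f = -6
  (9/41, 72/41) → f = -855/41
  (5/73, 40/73) → f = -475/73

The maximum is at (0, 1/2). Substituting into each constraint, equality holds for (i) and (iv); the remaining constraints have slack.

(i) and (iv)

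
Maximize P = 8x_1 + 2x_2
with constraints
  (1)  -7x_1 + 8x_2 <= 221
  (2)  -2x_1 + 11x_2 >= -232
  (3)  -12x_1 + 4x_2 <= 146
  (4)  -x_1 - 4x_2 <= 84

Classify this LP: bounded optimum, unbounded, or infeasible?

unbounded

From the feasible point (-71/17, 815/34), moving in the direction (8, 7) keeps every constraint satisfied while P increases without bound.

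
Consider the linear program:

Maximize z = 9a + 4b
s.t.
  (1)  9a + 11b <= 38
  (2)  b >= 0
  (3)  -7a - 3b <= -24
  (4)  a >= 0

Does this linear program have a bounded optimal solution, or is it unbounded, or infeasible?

Feasible corners and z = 9a + 4b:
  (38/9, 0) → z = 38
  (3, 1) → z = 31
  (24/7, 0) → z = 216/7
The feasible region has finitely many vertices and no improving ray; the maximum is 38 at (38/9, 0).

bounded optimum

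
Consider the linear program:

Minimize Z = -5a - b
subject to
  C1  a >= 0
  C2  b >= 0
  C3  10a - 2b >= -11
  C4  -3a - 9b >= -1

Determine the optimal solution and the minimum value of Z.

a = 1/3, b = 0, minimum Z = -5/3

Feasible corners and Z = -5a - b:
  (0, 0) → Z = 0
  (0, 1/9) → Z = -1/9
  (1/3, 0) → Z = -5/3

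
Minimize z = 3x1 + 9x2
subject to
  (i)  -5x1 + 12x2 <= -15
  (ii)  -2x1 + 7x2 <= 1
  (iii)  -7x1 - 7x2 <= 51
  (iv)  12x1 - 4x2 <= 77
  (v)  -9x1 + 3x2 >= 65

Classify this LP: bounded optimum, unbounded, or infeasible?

The boundaries -5x1 + 12x2 = -15 and -7x1 - 7x2 = 51 meet at (-507/119, -360/119), but that point violates -9x1 + 3x2 ≥ 65. Every candidate vertex is excluded by some other constraint, so the feasible region is empty.

infeasible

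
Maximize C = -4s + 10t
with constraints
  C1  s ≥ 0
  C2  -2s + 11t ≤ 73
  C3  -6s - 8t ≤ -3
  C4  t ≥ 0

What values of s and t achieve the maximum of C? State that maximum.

s = 0, t = 73/11, maximum C = 730/11

Vertices and C = -4s + 10t:
  (0, 73/11) → C = 730/11
  (0, 3/8) → C = 15/4
  (1/2, 0) → C = -2
The feasible region is unbounded (it extends along (11, 2), (1, 0)), but C strictly decreases along every unbounded feasible direction, so there is no improving ray and the maximum is attained at a vertex.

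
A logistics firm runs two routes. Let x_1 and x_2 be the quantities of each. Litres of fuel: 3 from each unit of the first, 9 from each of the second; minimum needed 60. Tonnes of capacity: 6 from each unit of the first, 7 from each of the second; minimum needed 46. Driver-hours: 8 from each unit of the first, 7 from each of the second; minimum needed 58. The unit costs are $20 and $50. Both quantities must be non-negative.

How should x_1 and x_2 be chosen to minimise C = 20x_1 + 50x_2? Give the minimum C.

x_1 = 2, x_2 = 6, minimum C = 340

Extreme points and C = 20x_1 + 50x_2:
  (0, 58/7) → C = 2900/7
  (20, 0) → C = 400
  (2, 6) → C = 340
The feasible region is unbounded (it extends along (0, 1), (1, 0)), but C strictly increases along every unbounded feasible direction, so there is no improving ray and the minimum is attained at a vertex.

The binding constraints are 3x_1 + 9x_2 = 60 and 8x_1 + 7x_2 = 58.
Solving simultaneously gives x_1 = 2, x_2 = 6.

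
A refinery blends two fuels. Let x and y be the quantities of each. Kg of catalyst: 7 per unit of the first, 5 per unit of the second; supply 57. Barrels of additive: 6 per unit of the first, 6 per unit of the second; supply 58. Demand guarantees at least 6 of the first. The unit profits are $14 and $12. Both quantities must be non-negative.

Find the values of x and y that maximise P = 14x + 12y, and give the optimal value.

Vertices and P = 14x + 12y:
  (57/7, 0) → P = 114
  (6, 0) → P = 84
  (6, 3) → P = 120

The optimum lies where 7x + 5y = 57 and x = 6.
Solving simultaneously gives x = 6, y = 3.

x = 6, y = 3, maximum P = 120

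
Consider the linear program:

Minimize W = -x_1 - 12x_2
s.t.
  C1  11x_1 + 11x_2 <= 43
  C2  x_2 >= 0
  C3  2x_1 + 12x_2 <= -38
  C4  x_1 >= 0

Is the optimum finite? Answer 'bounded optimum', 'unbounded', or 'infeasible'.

The boundaries 11x_1 + 11x_2 = 43 and x_2 = 0 meet at (43/11, 0), but that point violates 2x_1 + 12x_2 ≤ -38. Every candidate vertex is excluded by some other constraint, so the feasible region is empty.

infeasible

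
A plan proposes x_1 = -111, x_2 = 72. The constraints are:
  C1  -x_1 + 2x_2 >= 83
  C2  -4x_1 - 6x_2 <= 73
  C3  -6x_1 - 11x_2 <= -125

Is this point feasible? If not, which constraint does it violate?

C1: 255 ≥ 83 ✓
C2: 12 ≤ 73 ✓
C3: -126 ≤ -125 ✓

feasible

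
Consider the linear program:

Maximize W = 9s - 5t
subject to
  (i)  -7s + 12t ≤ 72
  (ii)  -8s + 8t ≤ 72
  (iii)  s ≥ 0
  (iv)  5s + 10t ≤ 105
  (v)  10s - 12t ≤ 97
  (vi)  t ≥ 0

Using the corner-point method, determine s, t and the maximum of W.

s = 223/16, t = 113/32, maximum W = 3449/32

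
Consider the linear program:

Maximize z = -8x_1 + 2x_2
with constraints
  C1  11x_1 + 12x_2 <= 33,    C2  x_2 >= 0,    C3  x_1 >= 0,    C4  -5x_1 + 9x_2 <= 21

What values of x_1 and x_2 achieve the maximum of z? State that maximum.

x_1 = 0, x_2 = 7/3, maximum z = 14/3

Feasible corners and z = -8x_1 + 2x_2:
  (3, 0) → z = -24
  (15/53, 132/53) → z = 144/53
  (0, 0) → z = 0
  (0, 7/3) → z = 14/3

At the optimal vertex, x_1 = 0 and -5x_1 + 9x_2 = 21.
Solving simultaneously gives x_1 = 0, x_2 = 7/3.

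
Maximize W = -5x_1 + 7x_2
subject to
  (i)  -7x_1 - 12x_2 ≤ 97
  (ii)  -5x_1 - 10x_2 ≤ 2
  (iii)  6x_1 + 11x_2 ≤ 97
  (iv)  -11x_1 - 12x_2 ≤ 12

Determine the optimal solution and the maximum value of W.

The binding constraints are 6x_1 + 11x_2 = 97 and -11x_1 - 12x_2 = 12.
Solving simultaneously gives x_1 = -1296/49, x_2 = 1139/49.

x_1 = -1296/49, x_2 = 1139/49, maximum W = 14453/49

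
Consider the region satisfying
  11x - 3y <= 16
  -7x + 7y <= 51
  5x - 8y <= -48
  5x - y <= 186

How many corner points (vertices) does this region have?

Intersecting each pair of boundary lines and keeping only the points that satisfy every inequality leaves:
  (265/56, 673/56)
  (272/73, 608/73)
  (-24/7, 27/7)

3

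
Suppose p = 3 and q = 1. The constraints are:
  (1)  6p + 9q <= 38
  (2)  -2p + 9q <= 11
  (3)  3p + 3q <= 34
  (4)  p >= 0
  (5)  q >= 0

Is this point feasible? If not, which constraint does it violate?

(1): 27 ≤ 38 ✓
(2): 3 ≤ 11 ✓
(3): 12 ≤ 34 ✓
(4): 3 ≥ 0 ✓
(5): 1 ≥ 0 ✓

feasible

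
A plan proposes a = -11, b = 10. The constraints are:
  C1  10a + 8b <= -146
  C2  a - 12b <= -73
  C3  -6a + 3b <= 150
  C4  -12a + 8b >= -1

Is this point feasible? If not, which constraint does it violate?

not feasible — violates C1

Constraint C1: 10a + 8b = -30, which is not ≤ -146. All other constraints are satisfied.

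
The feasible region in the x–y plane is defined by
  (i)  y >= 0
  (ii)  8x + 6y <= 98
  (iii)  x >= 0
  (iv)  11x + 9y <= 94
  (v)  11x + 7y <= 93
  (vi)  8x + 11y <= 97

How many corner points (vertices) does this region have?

Intersecting each pair of boundary lines and keeping only the points that satisfy every inequality leaves:
  (0, 0)
  (93/11, 0)
  (0, 97/11)
  (179/22, 1/2)
  (23/7, 45/7)

5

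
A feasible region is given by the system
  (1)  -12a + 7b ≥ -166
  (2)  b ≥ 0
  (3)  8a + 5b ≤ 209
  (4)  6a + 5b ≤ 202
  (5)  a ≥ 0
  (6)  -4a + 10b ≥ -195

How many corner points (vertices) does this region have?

5

Of the 15 pairwise boundary intersections, those satisfying every inequality are:
  (83/6, 0)
  (2293/116, 295/29)
  (0, 0)
  (7/2, 181/5)
  (0, 202/5)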